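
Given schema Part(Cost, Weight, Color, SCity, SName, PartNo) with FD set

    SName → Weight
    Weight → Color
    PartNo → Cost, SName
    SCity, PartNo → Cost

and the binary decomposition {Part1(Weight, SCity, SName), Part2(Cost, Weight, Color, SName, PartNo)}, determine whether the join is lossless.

No

Common attributes: Part1 ∩ Part2 = {Weight, SName}.
Closure of {Weight, SName}: Weight → Color applies, adding Color. So (Weight, SName)⁺ = {Weight, Color, SName}.
The closure contains neither all of Part1 = {Weight, SCity, SName} nor all of Part2 = {Cost, Weight, Color, SName, PartNo}, so the common attributes are not a superkey of either fragment. The join is lossy.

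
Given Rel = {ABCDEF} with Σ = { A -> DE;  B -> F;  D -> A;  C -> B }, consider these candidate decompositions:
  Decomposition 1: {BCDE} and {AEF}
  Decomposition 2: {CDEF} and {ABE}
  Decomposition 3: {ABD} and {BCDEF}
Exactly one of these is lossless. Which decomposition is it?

Decomposition 1: common = {E}, closure = {E} → lossy.
Decomposition 2: common = {E}, closure = {E} → lossy.
Decomposition 3: common = {BD}, closure = {ABDEF} → lossless.

Decomposition 3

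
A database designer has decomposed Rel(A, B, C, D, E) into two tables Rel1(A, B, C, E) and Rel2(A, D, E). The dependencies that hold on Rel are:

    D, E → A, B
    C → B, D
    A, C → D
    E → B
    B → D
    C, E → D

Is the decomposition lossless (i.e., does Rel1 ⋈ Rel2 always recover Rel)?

Common attributes: Rel1 ∩ Rel2 = {A, E}.
Closure of {A, E}: E → B applies, adding B; B → D applies, adding D. So (A, E)⁺ = {A, B, D, E}.
This closure contains every attribute of Rel2, so Rel1 ∩ Rel2 → Rel2. The join is lossless.

Yes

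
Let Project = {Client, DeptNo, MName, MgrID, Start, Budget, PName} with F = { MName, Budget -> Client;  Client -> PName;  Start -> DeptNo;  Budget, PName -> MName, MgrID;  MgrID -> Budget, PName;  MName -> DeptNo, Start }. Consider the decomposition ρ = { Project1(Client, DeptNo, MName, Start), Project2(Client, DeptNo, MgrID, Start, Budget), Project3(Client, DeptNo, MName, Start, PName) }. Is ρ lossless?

Chase test. Columns are Client, DeptNo, MName, MgrID, Start, Budget, PName; row i has aⱼ where attribute j ∈ Projecti, else bᵢⱼ.
Initial tableau (one row per fragment):
  row 1: a1 a2 a3 b14 a5 b16 b17
  row 2: a1 a2 b23 a4 a5 a6 b27
  row 3: a1 a2 a3 b34 a5 b36 a7
Rows 1 and 2 agree on Client; apply Client→PName and equate their PName entries.
Rows 1 and 3 agree on Client; apply Client→PName and equate their PName entries.
No row becomes fully distinguished — the join is lossy.

No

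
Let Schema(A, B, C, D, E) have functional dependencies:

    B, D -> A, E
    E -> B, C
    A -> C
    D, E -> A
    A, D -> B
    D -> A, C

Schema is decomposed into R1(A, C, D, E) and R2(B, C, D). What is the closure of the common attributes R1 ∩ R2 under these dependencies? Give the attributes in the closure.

A, B, C, D, E

R1 ∩ R2 = {C, D}.
D → A, C applies, adding A
A, D → B applies, adding B
B, D → A, E applies, adding E
Closure: {A, B, C, D, E}.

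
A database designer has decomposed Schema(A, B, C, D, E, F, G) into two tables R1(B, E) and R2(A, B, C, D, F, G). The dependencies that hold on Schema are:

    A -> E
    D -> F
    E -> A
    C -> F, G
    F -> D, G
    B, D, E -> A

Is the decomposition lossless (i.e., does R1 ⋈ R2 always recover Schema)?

No

Common attributes: R1 ∩ R2 = {B}.
No dependency enlarges {B}, so (B)⁺ = {B}.
The closure contains neither all of R1 = {B, E} nor all of R2 = {A, B, C, D, F, G}, so the common attributes are not a superkey of either fragment. The join is lossy.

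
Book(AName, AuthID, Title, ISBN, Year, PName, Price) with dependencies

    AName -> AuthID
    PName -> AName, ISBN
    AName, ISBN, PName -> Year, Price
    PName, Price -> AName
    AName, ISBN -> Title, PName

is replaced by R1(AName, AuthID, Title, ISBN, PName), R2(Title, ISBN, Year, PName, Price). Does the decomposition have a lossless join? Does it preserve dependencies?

lossless and dependency-preserving

Lossless test: (Title, ISBN, PName)⁺ = {AName, AuthID, Title, ISBN, Year, PName, Price}, which contains all of one fragment — lossless.
Dependency preservation: AName, ISBN, PName → Year, Price; PName, Price → AName are not contained in any single fragment, but the restricted closure of each left-hand side across the fragments still reaches the right-hand side; the remaining FDs each lie inside some fragment. All dependencies are preserved.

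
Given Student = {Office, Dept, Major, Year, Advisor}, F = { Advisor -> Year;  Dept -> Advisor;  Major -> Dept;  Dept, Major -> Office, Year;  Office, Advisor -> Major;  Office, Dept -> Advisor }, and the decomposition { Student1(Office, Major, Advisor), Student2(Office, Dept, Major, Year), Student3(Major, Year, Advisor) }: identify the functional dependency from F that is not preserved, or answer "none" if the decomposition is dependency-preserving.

Check Dept → Advisor: no single fragment contains all of {Dept, Advisor}, and the restricted closure of {Dept} across the fragments never reaches {Advisor}.
Advisor → Year is preserved.
Major → Dept is preserved.
Dept, Major → Office, Year is preserved.
Office, Advisor → Major is preserved.
Office, Dept → Advisor is preserved.

Dept -> Advisor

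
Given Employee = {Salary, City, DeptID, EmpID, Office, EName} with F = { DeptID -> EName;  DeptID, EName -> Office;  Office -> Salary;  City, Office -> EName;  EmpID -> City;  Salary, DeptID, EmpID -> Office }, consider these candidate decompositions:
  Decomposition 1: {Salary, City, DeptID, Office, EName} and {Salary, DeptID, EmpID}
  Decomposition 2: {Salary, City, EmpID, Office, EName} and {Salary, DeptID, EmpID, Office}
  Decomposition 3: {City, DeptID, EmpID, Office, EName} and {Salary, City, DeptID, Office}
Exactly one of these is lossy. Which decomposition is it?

Decomposition 1

Decomposition 1: common = {Salary, DeptID}, closure = {Salary, DeptID, Office, EName} → lossy.
Decomposition 2: common = {Salary, EmpID, Office}, closure = {Salary, City, EmpID, Office, EName} → lossless.
Decomposition 3: common = {City, DeptID, Office}, closure = {Salary, City, DeptID, Office, EName} → lossless.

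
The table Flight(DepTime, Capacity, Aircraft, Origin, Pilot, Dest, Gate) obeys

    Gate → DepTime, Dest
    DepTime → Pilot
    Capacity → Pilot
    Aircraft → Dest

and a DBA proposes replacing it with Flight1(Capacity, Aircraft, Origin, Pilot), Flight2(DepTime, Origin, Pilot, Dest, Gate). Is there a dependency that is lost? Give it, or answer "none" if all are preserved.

Aircraft → Dest

Check Aircraft → Dest: no single fragment contains all of {Aircraft, Dest}, and the restricted closure of {Aircraft} across the fragments never reaches {Dest}.
Gate → DepTime, Dest is preserved.
DepTime → Pilot is preserved.
Capacity → Pilot is preserved.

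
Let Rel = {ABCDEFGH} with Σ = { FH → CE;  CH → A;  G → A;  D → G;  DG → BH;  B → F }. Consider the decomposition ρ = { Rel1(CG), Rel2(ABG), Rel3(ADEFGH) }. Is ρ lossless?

No

Chase test. Columns are ABCDEFGH; row i has aⱼ where attribute j ∈ Reli, else bᵢⱼ.
Initial tableau (one row per fragment):
  row 1: b11 b12 a3 b14 b15 b16 a7 b18
  row 2: a1 a2 b23 b24 b25 b26 a7 b28
  row 3: a1 b32 b33 a4 a5 a6 a7 a8
Rows 1 and 2 agree on G; apply G→A and equate their A entries.
No row becomes fully distinguished — the join is lossy.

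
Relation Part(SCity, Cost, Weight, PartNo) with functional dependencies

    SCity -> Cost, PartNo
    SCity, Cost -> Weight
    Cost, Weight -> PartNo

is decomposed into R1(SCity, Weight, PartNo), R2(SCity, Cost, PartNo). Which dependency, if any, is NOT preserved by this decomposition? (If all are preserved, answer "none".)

Check Cost, Weight → PartNo: no single fragment contains all of {Cost, Weight, PartNo}, and the restricted closure of {Cost, Weight} across the fragments never reaches {PartNo}.
SCity → Cost, PartNo is preserved.
SCity, Cost → Weight is preserved.

Cost, Weight -> PartNo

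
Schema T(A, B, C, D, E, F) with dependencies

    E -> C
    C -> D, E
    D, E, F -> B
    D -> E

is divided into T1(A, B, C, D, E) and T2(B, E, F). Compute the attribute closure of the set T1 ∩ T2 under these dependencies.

B, C, D, E

T1 ∩ T2 = {B, E}.
E → C applies, adding C
C → D, E applies, adding D
Closure: {B, C, D, E}.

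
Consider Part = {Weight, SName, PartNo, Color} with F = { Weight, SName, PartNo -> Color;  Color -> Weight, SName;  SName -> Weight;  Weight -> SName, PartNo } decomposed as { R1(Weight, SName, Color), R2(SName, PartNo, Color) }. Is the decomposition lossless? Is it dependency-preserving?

lossless and dependency-preserving

Lossless test: (SName, Color)⁺ = {Weight, SName, PartNo, Color}, which contains all of one fragment — lossless.
Dependency preservation: Weight, SName, PartNo → Color; Weight → SName, PartNo are not contained in any single fragment, but the restricted closure of each left-hand side across the fragments still reaches the right-hand side; the remaining FDs each lie inside some fragment. All dependencies are preserved.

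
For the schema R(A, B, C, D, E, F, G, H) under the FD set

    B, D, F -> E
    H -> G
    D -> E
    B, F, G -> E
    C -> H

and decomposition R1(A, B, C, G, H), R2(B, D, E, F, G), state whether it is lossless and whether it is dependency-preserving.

Lossless test: (B, G)⁺ = {B, G}, which is a superkey of neither fragment — lossy.
Dependency preservation: every FD's attributes lie within a single fragment, so each can be enforced locally — preserved.

lossy but dependency-preserving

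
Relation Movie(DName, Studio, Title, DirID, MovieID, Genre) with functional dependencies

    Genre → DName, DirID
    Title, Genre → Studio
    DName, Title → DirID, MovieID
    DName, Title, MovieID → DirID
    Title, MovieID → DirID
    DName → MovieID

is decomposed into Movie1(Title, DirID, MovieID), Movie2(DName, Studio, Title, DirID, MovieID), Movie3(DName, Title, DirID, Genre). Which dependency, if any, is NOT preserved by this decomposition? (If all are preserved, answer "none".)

Title, Genre → Studio

Check Title, Genre → Studio: no single fragment contains all of {Studio, Title, Genre}, and the restricted closure of {Title, Genre} across the fragments never reaches {Studio}.
Genre → DName, DirID is preserved.
DName, Title → DirID, MovieID is preserved.
DName, Title, MovieID → DirID is preserved.
Title, MovieID → DirID is preserved.
DName → MovieID is preserved.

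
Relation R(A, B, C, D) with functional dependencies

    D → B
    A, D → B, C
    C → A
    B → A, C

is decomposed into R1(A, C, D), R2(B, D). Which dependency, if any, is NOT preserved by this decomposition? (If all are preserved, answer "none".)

B → A, C

Check B → A, C: no single fragment contains all of {A, B, C}, and the restricted closure of {B} across the fragments never reaches {A, C}.
D → B is preserved.
A, D → B, C is preserved.
C → A is preserved.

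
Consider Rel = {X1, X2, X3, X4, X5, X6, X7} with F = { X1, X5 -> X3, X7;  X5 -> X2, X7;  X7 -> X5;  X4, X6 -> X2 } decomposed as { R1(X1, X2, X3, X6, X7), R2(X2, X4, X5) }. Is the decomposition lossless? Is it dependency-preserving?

Lossless test: (X2)⁺ = {X2}, which is a superkey of neither fragment — lossy.
Dependency preservation: the restricted closure of {X1, X5} across the fragments never reaches {X3, X7}, so X1, X5 → X3, X7 cannot be enforced without a join — not preserved.

lossy and not dependency-preserving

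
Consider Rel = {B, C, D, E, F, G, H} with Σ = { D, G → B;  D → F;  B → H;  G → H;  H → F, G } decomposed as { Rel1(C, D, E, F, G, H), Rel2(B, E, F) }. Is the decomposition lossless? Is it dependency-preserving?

lossy and not dependency-preserving

Lossless test: (E, F)⁺ = {E, F}, which is a superkey of neither fragment — lossy.
Dependency preservation: the restricted closure of {D, G} across the fragments never reaches {B}, so D, G → B cannot be enforced without a join — not preserved.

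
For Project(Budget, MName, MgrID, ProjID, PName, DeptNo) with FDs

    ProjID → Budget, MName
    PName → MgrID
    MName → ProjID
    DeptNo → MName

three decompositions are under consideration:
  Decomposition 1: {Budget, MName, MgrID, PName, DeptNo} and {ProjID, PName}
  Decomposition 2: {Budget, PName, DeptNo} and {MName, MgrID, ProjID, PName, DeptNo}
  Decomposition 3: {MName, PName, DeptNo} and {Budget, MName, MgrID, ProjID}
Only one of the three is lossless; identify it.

Decomposition 2

Decomposition 1: common = {PName}, closure = {MgrID, PName} → lossy.
Decomposition 2: common = {PName, DeptNo}, closure = {Budget, MName, MgrID, ProjID, PName, DeptNo} → lossless.
Decomposition 3: common = {MName}, closure = {Budget, MName, ProjID} → lossy.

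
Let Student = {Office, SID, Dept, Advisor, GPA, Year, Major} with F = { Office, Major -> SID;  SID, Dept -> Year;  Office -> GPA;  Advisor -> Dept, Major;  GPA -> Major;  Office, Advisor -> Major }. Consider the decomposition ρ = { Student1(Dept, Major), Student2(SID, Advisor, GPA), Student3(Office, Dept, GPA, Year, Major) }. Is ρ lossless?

No

Chase test. Columns are Office, SID, Dept, Advisor, GPA, Year, Major; row i has aⱼ where attribute j ∈ Studenti, else bᵢⱼ.
Initial tableau (one row per fragment):
  row 1: b11 b12 a3 b14 b15 b16 a7
  row 2: b21 a2 b23 a4 a5 b26 b27
  row 3: a1 b32 a3 b34 a5 a6 a7
Rows 2 and 3 agree on GPA; apply GPA→Major and equate their Major entries.
No row becomes fully distinguished — the join is lossy.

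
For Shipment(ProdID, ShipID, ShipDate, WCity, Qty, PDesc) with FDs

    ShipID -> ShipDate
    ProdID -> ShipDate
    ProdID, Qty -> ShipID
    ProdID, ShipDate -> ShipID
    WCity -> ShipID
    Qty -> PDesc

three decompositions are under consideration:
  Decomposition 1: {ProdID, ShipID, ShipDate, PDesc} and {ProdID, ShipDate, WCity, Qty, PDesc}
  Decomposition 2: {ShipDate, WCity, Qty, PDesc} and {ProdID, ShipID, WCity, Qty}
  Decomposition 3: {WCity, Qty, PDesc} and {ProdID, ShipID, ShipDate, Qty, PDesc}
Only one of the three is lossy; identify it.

Decomposition 3

Decomposition 1: common = {ProdID, ShipDate, PDesc}, closure = {ProdID, ShipID, ShipDate, PDesc} → lossless.
Decomposition 2: common = {WCity, Qty}, closure = {ShipID, ShipDate, WCity, Qty, PDesc} → lossless.
Decomposition 3: common = {Qty, PDesc}, closure = {Qty, PDesc} → lossy.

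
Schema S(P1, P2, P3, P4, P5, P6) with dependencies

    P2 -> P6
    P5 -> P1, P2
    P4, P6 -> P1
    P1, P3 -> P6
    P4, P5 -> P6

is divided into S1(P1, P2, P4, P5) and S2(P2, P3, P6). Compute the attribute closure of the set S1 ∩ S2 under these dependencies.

P2, P6

S1 ∩ S2 = {P2}.
P2 → P6 applies, adding P6
Closure: {P2, P6}.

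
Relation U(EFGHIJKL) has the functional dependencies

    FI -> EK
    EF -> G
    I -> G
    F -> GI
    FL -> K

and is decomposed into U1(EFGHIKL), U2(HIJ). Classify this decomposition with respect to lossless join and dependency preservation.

Lossless test: (HI)⁺ = {GHI}, which is a superkey of neither fragment — lossy.
Dependency preservation: every FD's attributes lie within a single fragment, so each can be enforced locally — preserved.

lossy but dependency-preserving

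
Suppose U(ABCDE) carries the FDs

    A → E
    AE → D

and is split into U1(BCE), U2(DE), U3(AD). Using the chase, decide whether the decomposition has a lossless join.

Chase test. Columns are ABCDE; row i has aⱼ where attribute j ∈ Ui, else bᵢⱼ.
Initial tableau (one row per fragment):
  row 1: b11 a2 a3 b14 a5
  row 2: b21 b22 b23 a4 a5
  row 3: a1 b32 b33 a4 b35
No row becomes fully distinguished — the join is lossy.

No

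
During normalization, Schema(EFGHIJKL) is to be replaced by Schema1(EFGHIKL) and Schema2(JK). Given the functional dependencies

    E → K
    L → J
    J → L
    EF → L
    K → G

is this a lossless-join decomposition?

No

Common attributes: Schema1 ∩ Schema2 = {K}.
Closure of {K}: K → G applies, adding G. So (K)⁺ = {GK}.
The closure contains neither all of Schema1 = {EFGHIKL} nor all of Schema2 = {JK}, so the common attributes are not a superkey of either fragment. The join is lossy.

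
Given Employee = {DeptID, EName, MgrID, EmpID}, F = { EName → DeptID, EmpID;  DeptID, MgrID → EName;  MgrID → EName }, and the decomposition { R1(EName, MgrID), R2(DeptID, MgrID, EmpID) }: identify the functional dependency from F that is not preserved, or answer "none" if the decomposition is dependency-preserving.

EName → DeptID, EmpID

Check EName → DeptID, EmpID: no single fragment contains all of {DeptID, EName, EmpID}, and the restricted closure of {EName} across the fragments never reaches {DeptID, EmpID}.
DeptID, MgrID → EName is preserved.
MgrID → EName is preserved.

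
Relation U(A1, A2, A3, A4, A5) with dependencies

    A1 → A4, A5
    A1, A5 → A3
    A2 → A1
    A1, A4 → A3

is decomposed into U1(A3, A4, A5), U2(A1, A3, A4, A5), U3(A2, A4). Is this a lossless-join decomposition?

No

Chase test. Columns are A1, A2, A3, A4, A5; row i has aⱼ where attribute j ∈ Ui, else bᵢⱼ.
Initial tableau (one row per fragment):
  row 1: b11 b12 a3 a4 a5
  row 2: a1 b22 a3 a4 a5
  row 3: b31 a2 b33 a4 b35
No row becomes fully distinguished — the join is lossy.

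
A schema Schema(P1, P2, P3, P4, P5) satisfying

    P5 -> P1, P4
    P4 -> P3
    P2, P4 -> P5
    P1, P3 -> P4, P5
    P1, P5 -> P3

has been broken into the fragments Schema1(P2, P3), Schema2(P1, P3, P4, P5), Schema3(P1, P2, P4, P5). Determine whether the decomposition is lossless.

Yes

Chase test. Columns are P1, P2, P3, P4, P5; row i has aⱼ where attribute j ∈ Schemai, else bᵢⱼ.
Initial tableau (one row per fragment):
  row 1: b11 a2 a3 b14 b15
  row 2: a1 b22 a3 a4 a5
  row 3: a1 a2 b33 a4 a5
Rows 2 and 3 agree on P4; apply P4→P3 and equate their P3 entries.
Row 3 is now all distinguished symbols — the join is lossless.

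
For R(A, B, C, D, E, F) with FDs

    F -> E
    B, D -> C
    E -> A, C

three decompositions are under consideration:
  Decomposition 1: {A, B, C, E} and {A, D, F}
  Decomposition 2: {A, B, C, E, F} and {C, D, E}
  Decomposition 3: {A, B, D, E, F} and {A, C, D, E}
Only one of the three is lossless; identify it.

Decomposition 1: common = {A}, closure = {A} → lossy.
Decomposition 2: common = {C, E}, closure = {A, C, E} → lossy.
Decomposition 3: common = {A, D, E}, closure = {A, C, D, E} → lossless.

Decomposition 3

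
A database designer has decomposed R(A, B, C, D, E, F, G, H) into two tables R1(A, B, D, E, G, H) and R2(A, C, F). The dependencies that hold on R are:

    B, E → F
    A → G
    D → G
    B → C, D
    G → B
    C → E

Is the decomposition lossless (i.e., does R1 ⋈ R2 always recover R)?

Yes

Common attributes: R1 ∩ R2 = {A}.
Closure of {A}: A → G applies, adding G; G → B applies, adding B; B → C, D applies, adding C, D; C → E applies, adding E; B, E → F applies, adding F. So (A)⁺ = {A, B, C, D, E, F, G}.
This closure contains every attribute of R2, so R1 ∩ R2 → R2. The join is lossless.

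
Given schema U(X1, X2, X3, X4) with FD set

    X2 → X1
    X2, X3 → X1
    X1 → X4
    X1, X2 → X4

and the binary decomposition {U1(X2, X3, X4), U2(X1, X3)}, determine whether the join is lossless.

No

Common attributes: U1 ∩ U2 = {X3}.
No dependency enlarges {X3}, so (X3)⁺ = {X3}.
The closure contains neither all of U1 = {X2, X3, X4} nor all of U2 = {X1, X3}, so the common attributes are not a superkey of either fragment. The join is lossy.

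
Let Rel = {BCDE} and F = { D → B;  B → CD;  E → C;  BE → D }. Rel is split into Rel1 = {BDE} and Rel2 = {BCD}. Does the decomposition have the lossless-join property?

Yes

Common attributes: Rel1 ∩ Rel2 = {BD}.
Closure of {BD}: B → CD applies, adding C. So (BD)⁺ = {BCD}.
This closure contains every attribute of Rel2, so Rel1 ∩ Rel2 → Rel2. The join is lossless.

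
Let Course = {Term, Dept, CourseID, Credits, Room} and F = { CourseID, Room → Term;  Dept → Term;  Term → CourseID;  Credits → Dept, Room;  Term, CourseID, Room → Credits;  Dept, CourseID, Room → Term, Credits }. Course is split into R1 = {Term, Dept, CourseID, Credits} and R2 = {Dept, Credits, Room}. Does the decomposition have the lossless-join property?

Yes

Common attributes: R1 ∩ R2 = {Dept, Credits}.
Closure of {Dept, Credits}: Dept → Term applies, adding Term; Term → CourseID applies, adding CourseID; Credits → Dept, Room applies, adding Room. So (Dept, Credits)⁺ = {Term, Dept, CourseID, Credits, Room}.
This closure contains every attribute of R1, so R1 ∩ R2 → R1. The join is lossless.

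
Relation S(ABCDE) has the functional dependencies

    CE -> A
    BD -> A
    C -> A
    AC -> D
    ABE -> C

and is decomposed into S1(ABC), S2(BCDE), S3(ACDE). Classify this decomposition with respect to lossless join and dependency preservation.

Lossless test (chase): Rows 2 and 3 agree on CE; apply CE→A and equate their A entries. Rows 1 and 2 agree on AC; apply AC→D and equate their D entries. Row 2 is now all distinguished symbols — the join is lossless.
Dependency preservation: the restricted closure of {BD} across the fragments never reaches {A}, so BD → A cannot be enforced without a join — not preserved.

lossless but not dependency-preserving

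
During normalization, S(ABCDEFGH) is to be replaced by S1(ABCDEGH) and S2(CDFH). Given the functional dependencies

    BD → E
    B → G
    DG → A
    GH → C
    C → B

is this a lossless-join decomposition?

Yes

Common attributes: S1 ∩ S2 = {CDH}.
Closure of {CDH}: C → B applies, adding B; BD → E applies, adding E; B → G applies, adding G; DG → A applies, adding A. So (CDH)⁺ = {ABCDEGH}.
This closure contains every attribute of S1, so S1 ∩ S2 → S1. The join is lossless.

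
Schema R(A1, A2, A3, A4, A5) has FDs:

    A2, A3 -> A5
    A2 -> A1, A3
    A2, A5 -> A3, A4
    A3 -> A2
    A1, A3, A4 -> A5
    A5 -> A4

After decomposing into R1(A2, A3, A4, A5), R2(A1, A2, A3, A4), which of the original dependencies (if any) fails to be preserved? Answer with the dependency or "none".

A2, A3 → A5 lies within R1.
A2 → A1, A3 lies within R2.
A2, A5 → A3, A4 lies within R1.
A3 → A2 lies within R1.
A1, A3, A4 → A5: restricted closure across fragments reaches A5.
A5 → A4 lies within R1.
Every dependency is enforceable on the fragments, so the decomposition is dependency-preserving.

none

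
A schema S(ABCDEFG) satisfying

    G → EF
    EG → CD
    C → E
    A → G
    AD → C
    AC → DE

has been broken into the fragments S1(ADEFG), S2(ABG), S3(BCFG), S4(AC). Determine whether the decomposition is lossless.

Yes

Chase test. Columns are ABCDEFG; row i has aⱼ where attribute j ∈ Si, else bᵢⱼ.
Initial tableau (one row per fragment):
  row 1: a1 b12 b13 a4 a5 a6 a7
  row 2: a1 a2 b23 b24 b25 b26 a7
  row 3: b31 a2 a3 b34 b35 a6 a7
  row 4: a1 b42 a3 b44 b45 b46 b47
Rows 1 and 2 agree on G; apply G→EF and equate their EF entries.
Rows 1 and 3 agree on G; apply G→EF and equate their EF entries.
Rows 1 and 2 agree on EG; apply EG→CD and equate their CD entries.
Rows 1 and 3 agree on EG; apply EG→CD and equate their CD entries.
Rows 1 and 4 agree on C; apply C→E and equate their E entries.
Rows 1 and 4 agree on A; apply A→G and equate their G entries.
Rows 1 and 4 agree on AC; apply AC→DE and equate their DE entries.
Rows 1 and 4 agree on G; apply G→EF and equate their EF entries.
Row 2 is now all distinguished symbols — the join is lossless.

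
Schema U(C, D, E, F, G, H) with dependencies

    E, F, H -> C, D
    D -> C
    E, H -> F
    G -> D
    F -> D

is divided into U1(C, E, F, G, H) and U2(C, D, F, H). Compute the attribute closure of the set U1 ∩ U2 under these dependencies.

C, D, F, H

U1 ∩ U2 = {C, F, H}.
F → D applies, adding D
Closure: {C, D, F, H}.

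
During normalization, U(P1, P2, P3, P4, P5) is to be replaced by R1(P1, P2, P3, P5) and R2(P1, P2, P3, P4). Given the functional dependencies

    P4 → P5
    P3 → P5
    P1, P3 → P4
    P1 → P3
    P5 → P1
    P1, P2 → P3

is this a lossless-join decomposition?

Yes

Common attributes: R1 ∩ R2 = {P1, P2, P3}.
Closure of {P1, P2, P3}: P3 → P5 applies, adding P5; P1, P3 → P4 applies, adding P4. So (P1, P2, P3)⁺ = {P1, P2, P3, P4, P5}.
This closure contains every attribute of R1, so R1 ∩ R2 → R1. The join is lossless.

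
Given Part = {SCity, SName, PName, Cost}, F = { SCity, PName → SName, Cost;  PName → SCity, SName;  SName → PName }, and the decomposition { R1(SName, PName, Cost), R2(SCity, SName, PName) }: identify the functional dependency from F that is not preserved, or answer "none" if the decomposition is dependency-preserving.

SCity, PName → SName, Cost: restricted closure across fragments reaches SName, Cost.
PName → SCity, SName lies within R2.
SName → PName lies within R1.
Every dependency is enforceable on the fragments, so the decomposition is dependency-preserving.

none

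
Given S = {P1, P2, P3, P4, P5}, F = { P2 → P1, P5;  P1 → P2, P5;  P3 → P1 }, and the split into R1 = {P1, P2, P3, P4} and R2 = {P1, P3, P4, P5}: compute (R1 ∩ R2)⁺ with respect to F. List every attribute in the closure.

P1, P2, P3, P4, P5

R1 ∩ R2 = {P1, P3, P4}.
P1 → P2, P5 applies, adding P2, P5
Closure: {P1, P2, P3, P4, P5}.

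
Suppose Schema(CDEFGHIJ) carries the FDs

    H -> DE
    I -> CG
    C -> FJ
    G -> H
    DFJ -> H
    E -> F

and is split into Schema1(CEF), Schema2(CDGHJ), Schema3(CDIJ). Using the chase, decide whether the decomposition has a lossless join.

Chase test. Columns are CDEFGHIJ; row i has aⱼ where attribute j ∈ Schemai, else bᵢⱼ.
Initial tableau (one row per fragment):
  row 1: a1 b12 a3 a4 b15 b16 b17 b18
  row 2: a1 a2 b23 b24 a5 a6 b27 a8
  row 3: a1 a2 b33 b34 b35 b36 a7 a8
Rows 1 and 2 agree on C; apply C→FJ and equate their FJ entries.
Rows 1 and 3 agree on C; apply C→FJ and equate their FJ entries.
Rows 2 and 3 agree on DFJ; apply DFJ→H and equate their H entries.
Rows 2 and 3 agree on H; apply H→DE and equate their DE entries.
No row becomes fully distinguished — the join is lossy.

No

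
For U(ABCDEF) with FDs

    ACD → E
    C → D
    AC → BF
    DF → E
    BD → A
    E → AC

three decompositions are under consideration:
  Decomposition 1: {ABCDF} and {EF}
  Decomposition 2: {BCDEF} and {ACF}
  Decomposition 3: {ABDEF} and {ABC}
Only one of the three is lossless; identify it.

Decomposition 2

Decomposition 1: common = {F}, closure = {F} → lossy.
Decomposition 2: common = {CF}, closure = {ABCDEF} → lossless.
Decomposition 3: common = {AB}, closure = {AB} → lossy.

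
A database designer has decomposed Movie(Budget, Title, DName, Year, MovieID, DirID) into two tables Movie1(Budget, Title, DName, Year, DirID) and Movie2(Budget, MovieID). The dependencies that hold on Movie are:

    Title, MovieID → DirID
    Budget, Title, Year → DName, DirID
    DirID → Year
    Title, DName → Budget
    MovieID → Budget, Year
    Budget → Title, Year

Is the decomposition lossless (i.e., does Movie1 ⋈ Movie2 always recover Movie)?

Yes

Common attributes: Movie1 ∩ Movie2 = {Budget}.
Closure of {Budget}: Budget → Title, Year applies, adding Title, Year; Budget, Title, Year → DName, DirID applies, adding DName, DirID. So (Budget)⁺ = {Budget, Title, DName, Year, DirID}.
This closure contains every attribute of Movie1, so Movie1 ∩ Movie2 → Movie1. The join is lossless.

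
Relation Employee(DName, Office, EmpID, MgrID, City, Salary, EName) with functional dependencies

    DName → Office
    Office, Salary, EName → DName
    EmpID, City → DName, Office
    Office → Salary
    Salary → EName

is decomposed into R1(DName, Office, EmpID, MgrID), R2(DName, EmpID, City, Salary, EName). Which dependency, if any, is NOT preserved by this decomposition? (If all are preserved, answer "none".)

DName → Office lies within R1.
Office, Salary, EName → DName: restricted closure across fragments reaches DName.
EmpID, City → DName, Office: restricted closure across fragments reaches DName, Office.
Office → Salary: restricted closure across fragments reaches Salary.
Salary → EName lies within R2.
Every dependency is enforceable on the fragments, so the decomposition is dependency-preserving.

none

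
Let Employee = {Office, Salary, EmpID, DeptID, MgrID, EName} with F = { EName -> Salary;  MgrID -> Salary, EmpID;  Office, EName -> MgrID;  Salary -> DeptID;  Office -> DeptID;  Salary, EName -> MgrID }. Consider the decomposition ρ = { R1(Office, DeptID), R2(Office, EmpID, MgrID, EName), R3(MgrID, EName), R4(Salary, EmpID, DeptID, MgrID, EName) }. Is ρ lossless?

Yes

Chase test. Columns are Office, Salary, EmpID, DeptID, MgrID, EName; row i has aⱼ where attribute j ∈ Ri, else bᵢⱼ.
Initial tableau (one row per fragment):
  row 1: a1 b12 b13 a4 b15 b16
  row 2: a1 b22 a3 b24 a5 a6
  row 3: b31 b32 b33 b34 a5 a6
  row 4: b41 a2 a3 a4 a5 a6
Rows 2 and 3 agree on EName; apply EName→Salary and equate their Salary entries.
Rows 2 and 4 agree on EName; apply EName→Salary and equate their Salary entries.
Rows 2 and 3 agree on MgrID; apply MgrID→Salary, EmpID and equate their Salary, EmpID entries.
Rows 2 and 3 agree on Salary; apply Salary→DeptID and equate their DeptID entries.
Rows 2 and 4 agree on Salary; apply Salary→DeptID and equate their DeptID entries.
Row 2 is now all distinguished symbols — the join is lossless.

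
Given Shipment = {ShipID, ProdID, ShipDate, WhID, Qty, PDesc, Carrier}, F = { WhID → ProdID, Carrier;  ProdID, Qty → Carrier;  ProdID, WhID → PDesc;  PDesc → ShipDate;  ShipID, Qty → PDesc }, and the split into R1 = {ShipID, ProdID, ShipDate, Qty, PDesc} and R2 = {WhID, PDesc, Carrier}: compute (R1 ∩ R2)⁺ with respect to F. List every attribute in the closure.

ShipDate, PDesc

R1 ∩ R2 = {PDesc}.
PDesc → ShipDate applies, adding ShipDate
Closure: {ShipDate, PDesc}.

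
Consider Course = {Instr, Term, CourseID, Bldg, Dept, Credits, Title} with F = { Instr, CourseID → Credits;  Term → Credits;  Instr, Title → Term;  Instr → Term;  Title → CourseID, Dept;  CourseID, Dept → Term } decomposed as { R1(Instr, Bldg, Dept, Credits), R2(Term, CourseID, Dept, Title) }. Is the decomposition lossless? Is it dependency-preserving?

Lossless test: (Dept)⁺ = {Dept}, which is a superkey of neither fragment — lossy.
Dependency preservation: the restricted closure of {Term} across the fragments never reaches {Credits}, so Term → Credits cannot be enforced without a join — not preserved.

lossy and not dependency-preserving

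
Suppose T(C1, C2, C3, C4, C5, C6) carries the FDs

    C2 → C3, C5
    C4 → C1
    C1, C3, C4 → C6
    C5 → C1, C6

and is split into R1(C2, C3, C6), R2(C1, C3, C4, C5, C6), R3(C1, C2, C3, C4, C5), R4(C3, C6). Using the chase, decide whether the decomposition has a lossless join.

Yes

Chase test. Columns are C1, C2, C3, C4, C5, C6; row i has aⱼ where attribute j ∈ Ri, else bᵢⱼ.
Initial tableau (one row per fragment):
  row 1: b11 a2 a3 b14 b15 a6
  row 2: a1 b22 a3 a4 a5 a6
  row 3: a1 a2 a3 a4 a5 b36
  row 4: b41 b42 a3 b44 b45 a6
Rows 1 and 3 agree on C2; apply C2→C3, C5 and equate their C3, C5 entries.
Rows 2 and 3 agree on C1, C3, C4; apply C1, C3, C4→C6 and equate their C6 entries.
Rows 1 and 2 agree on C5; apply C5→C1, C6 and equate their C1, C6 entries.
Row 3 is now all distinguished symbols — the join is lossless.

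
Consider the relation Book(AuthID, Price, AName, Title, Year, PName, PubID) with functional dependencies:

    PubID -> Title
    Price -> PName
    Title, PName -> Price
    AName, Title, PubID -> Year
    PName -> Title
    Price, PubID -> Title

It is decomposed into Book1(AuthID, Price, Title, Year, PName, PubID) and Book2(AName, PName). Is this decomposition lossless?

Common attributes: Book1 ∩ Book2 = {PName}.
Closure of {PName}: PName → Title applies, adding Title; Title, PName → Price applies, adding Price. So (PName)⁺ = {Price, Title, PName}.
The closure contains neither all of Book1 = {AuthID, Price, Title, Year, PName, PubID} nor all of Book2 = {AName, PName}, so the common attributes are not a superkey of either fragment. The join is lossy.

No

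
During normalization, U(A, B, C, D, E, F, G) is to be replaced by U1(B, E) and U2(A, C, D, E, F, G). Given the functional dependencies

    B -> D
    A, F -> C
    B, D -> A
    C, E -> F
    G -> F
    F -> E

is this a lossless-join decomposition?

Common attributes: U1 ∩ U2 = {E}.
No dependency enlarges {E}, so (E)⁺ = {E}.
The closure contains neither all of U1 = {B, E} nor all of U2 = {A, C, D, E, F, G}, so the common attributes are not a superkey of either fragment. The join is lossy.

No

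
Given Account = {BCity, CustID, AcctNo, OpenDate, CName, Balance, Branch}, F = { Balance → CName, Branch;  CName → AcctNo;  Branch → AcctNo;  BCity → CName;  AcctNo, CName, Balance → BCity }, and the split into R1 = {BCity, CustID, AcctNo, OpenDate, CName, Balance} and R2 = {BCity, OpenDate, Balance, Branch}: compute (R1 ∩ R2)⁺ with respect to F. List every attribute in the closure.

BCity, AcctNo, OpenDate, CName, Balance, Branch

R1 ∩ R2 = {BCity, OpenDate, Balance}.
Balance → CName, Branch applies, adding CName, Branch
CName → AcctNo applies, adding AcctNo
Closure: {BCity, AcctNo, OpenDate, CName, Balance, Branch}.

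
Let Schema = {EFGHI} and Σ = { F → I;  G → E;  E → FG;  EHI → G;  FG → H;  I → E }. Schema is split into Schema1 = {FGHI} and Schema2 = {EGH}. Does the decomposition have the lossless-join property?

Yes

Common attributes: Schema1 ∩ Schema2 = {GH}.
Closure of {GH}: G → E applies, adding E; E → FG applies, adding F; F → I applies, adding I. So (GH)⁺ = {EFGHI}.
This closure contains every attribute of Schema1, so Schema1 ∩ Schema2 → Schema1. The join is lossless.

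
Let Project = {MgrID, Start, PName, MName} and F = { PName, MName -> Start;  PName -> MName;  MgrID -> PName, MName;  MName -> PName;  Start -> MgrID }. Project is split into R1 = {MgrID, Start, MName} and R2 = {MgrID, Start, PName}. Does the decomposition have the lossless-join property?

Yes

Common attributes: R1 ∩ R2 = {MgrID, Start}.
Closure of {MgrID, Start}: MgrID → PName, MName applies, adding PName, MName. So (MgrID, Start)⁺ = {MgrID, Start, PName, MName}.
This closure contains every attribute of R1, so R1 ∩ R2 → R1. The join is lossless.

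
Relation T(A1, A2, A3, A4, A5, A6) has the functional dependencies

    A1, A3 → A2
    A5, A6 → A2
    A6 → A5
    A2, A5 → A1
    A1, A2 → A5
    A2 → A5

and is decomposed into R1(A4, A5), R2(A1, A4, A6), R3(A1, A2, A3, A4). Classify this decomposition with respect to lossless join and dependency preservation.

Lossless test (chase): applying each FD to every pair of rows produces no changes in the tableau, so no row becomes fully distinguished — the join is lossy.
Dependency preservation: the restricted closure of {A5, A6} across the fragments never reaches {A2}, so A5, A6 → A2 cannot be enforced without a join — not preserved.

lossy and not dependency-preserving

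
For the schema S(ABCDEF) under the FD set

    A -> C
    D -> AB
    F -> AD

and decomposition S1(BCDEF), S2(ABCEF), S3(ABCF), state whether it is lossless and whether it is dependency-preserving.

lossless but not dependency-preserving

Lossless test (chase): Rows 1 and 2 agree on F; apply F→AD and equate their AD entries. Rows 1 and 3 agree on F; apply F→AD and equate their AD entries. Row 1 is now all distinguished symbols — the join is lossless.
Dependency preservation: the restricted closure of {D} across the fragments never reaches {AB}, so D → AB cannot be enforced without a join — not preserved.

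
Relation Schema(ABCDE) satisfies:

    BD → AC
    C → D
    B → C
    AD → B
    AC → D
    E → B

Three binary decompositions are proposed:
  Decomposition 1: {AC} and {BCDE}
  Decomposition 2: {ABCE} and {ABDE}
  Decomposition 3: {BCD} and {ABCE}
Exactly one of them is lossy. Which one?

Decomposition 1: common = {C}, closure = {CD} → lossy.
Decomposition 2: common = {ABE}, closure = {ABCDE} → lossless.
Decomposition 3: common = {BC}, closure = {ABCD} → lossless.

Decomposition 1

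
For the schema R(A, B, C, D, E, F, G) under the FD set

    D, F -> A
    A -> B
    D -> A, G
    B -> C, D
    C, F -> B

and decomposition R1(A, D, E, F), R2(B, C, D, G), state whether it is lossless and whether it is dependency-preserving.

Lossless test: (D)⁺ = {A, B, C, D, G}, which contains all of one fragment — lossless.
Dependency preservation: the restricted closure of {C, F} across the fragments never reaches {B}, so C, F → B cannot be enforced without a join — not preserved.

lossless but not dependency-preserving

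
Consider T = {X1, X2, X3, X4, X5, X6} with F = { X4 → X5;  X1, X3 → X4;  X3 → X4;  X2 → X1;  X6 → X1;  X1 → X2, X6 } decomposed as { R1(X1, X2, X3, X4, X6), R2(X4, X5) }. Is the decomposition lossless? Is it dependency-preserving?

lossless and dependency-preserving

Lossless test: (X4)⁺ = {X4, X5}, which contains all of one fragment — lossless.
Dependency preservation: every FD's attributes lie within a single fragment, so each can be enforced locally — preserved.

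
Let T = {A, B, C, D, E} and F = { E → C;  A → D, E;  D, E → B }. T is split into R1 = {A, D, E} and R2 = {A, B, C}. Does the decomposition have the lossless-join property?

Yes

Common attributes: R1 ∩ R2 = {A}.
Closure of {A}: A → D, E applies, adding D, E; D, E → B applies, adding B; E → C applies, adding C. So (A)⁺ = {A, B, C, D, E}.
This closure contains every attribute of R1, so R1 ∩ R2 → R1. The join is lossless.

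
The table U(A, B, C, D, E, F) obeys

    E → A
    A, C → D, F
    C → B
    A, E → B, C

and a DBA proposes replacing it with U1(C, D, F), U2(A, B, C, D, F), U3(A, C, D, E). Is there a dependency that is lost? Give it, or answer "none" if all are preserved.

none

E → A lies within U3.
A, C → D, F lies within U2.
C → B lies within U2.
A, E → B, C: restricted closure across fragments reaches B, C.
Every dependency is enforceable on the fragments, so the decomposition is dependency-preserving.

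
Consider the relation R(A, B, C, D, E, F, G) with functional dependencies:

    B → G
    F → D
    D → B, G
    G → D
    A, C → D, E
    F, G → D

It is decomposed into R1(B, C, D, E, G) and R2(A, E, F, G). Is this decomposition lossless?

No

Common attributes: R1 ∩ R2 = {E, G}.
Closure of {E, G}: G → D applies, adding D; D → B, G applies, adding B. So (E, G)⁺ = {B, D, E, G}.
The closure contains neither all of R1 = {B, C, D, E, G} nor all of R2 = {A, E, F, G}, so the common attributes are not a superkey of either fragment. The join is lossy.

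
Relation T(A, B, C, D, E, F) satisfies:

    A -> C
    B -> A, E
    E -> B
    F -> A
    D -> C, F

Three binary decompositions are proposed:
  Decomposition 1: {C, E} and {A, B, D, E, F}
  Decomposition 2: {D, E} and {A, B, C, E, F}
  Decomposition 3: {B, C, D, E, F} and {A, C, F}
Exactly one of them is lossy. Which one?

Decomposition 1: common = {E}, closure = {A, B, C, E} → lossless.
Decomposition 2: common = {E}, closure = {A, B, C, E} → lossy.
Decomposition 3: common = {C, F}, closure = {A, C, F} → lossless.

Decomposition 2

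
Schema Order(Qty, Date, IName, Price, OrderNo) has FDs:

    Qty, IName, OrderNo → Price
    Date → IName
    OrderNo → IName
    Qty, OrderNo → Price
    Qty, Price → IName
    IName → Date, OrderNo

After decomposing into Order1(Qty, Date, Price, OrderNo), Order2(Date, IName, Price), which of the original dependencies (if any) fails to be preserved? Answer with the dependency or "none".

Qty, IName, OrderNo → Price: restricted closure across fragments reaches Price.
Date → IName lies within Order2.
OrderNo → IName: restricted closure across fragments reaches IName.
Qty, OrderNo → Price lies within Order1.
Qty, Price → IName: restricted closure across fragments reaches IName.
IName → Date, OrderNo: restricted closure across fragments reaches Date, OrderNo.
Every dependency is enforceable on the fragments, so the decomposition is dependency-preserving.

none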